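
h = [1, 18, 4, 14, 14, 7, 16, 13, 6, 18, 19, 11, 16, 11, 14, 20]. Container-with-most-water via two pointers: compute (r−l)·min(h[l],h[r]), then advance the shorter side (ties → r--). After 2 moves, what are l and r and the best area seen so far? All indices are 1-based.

l=3, r=16, best area=252

[1,16] min(1,20)*15=15 best=15 * → l++
[2,16] min(18,20)*14=252 best=252 * → l++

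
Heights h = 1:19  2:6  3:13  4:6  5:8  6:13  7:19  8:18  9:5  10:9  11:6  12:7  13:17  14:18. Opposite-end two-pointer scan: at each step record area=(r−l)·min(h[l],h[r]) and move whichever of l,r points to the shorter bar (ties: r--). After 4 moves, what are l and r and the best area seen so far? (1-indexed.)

l=1 r=14: min(19,18)*13=234 best=234 *, r--
l=1 r=13: min(19,17)*12=204 best=234, r--
l=1 r=12: min(19,7)*11=77 best=234, r--
l=1 r=11: min(19,6)*10=60 best=234, r--

l=1, r=10, best area=234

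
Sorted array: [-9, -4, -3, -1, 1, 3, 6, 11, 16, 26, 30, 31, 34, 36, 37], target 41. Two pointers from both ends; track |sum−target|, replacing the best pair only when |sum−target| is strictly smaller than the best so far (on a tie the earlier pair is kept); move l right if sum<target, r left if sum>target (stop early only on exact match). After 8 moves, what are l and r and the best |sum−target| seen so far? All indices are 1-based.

l=1 r=15: -9+37=28 d=13 *, l++
l=2 r=15: -4+37=33 d=8 *, l++
l=3 r=15: -3+37=34 d=7 *, l++
l=4 r=15: -1+37=36 d=5 *, l++
l=5 r=15: 1+37=38 d=3 *, l++
l=6 r=15: 3+37=40 d=1 *, l++
l=7 r=15: 6+37=43 d=2, r--
l=7 r=14: 6+36=42 d=1, r--

l=7, r=13, best |Δ|=1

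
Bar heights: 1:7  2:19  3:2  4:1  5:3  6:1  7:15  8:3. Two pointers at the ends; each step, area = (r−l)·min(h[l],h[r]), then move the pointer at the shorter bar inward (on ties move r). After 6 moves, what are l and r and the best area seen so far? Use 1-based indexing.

l=2, r=3, best area=75

[1,8] min(7,3)*7=21 best=21 * → r--
[1,7] min(7,15)*6=42 best=42 * → l++
[2,7] min(19,15)*5=75 best=75 * → r--
[2,6] min(19,1)*4=4 best=75 → r--
[2,5] min(19,3)*3=9 best=75 → r--
[2,4] min(19,1)*2=2 best=75 → r--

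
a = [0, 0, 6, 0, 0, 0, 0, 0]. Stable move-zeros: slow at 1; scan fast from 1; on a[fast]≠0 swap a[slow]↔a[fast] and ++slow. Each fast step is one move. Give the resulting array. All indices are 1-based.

[6, 0, 0, 0, 0, 0, 0, 0]

(s=1,f=1) a[fast]=0 → fast++
(s=1,f=2) a[fast]=0 → fast++
(s=1,f=3) a[fast]=6≠0 swap→a[1]=6 → slow++,fast++
(s=2,f=4) a[fast]=0 → fast++
(s=2,f=5) a[fast]=0 → fast++
(s=2,f=6) a[fast]=0 → fast++
(s=2,f=7) a[fast]=0 → fast++
(s=2,f=8) a[fast]=0 → fast++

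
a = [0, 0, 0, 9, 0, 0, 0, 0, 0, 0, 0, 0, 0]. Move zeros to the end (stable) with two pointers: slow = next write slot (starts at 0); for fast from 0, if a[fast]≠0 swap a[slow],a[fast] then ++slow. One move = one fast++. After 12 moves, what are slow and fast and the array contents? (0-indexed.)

slow=1, fast=12, a=[9, 0, 0, 0, 0, 0, 0, 0, 0, 0, 0, 0, 0]

slow=0 fast=0: a[fast]=0, fast++
slow=0 fast=1: a[fast]=0, fast++
slow=0 fast=2: a[fast]=0, fast++
slow=0 fast=3: a[fast]=9≠0 swap→a[0]=9, slow++,fast++
slow=1 fast=4: a[fast]=0, fast++
slow=1 fast=5: a[fast]=0, fast++
slow=1 fast=6: a[fast]=0, fast++
slow=1 fast=7: a[fast]=0, fast++
slow=1 fast=8: a[fast]=0, fast++
slow=1 fast=9: a[fast]=0, fast++
slow=1 fast=10: a[fast]=0, fast++
slow=1 fast=11: a[fast]=0, fast++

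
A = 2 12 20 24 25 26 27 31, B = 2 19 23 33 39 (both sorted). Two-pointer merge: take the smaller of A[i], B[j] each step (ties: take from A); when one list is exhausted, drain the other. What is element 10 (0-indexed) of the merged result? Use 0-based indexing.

merged[10] = 31

i=0 j=0: A[i]=2<=B[j]=2 take 2, i++
i=1 j=0: A[i]=12>B[j]=2 take 2, j++
i=1 j=1: A[i]=12<=B[j]=19 take 12, i++
i=2 j=1: A[i]=20>B[j]=19 take 19, j++
i=2 j=2: A[i]=20<=B[j]=23 take 20, i++
i=3 j=2: A[i]=24>B[j]=23 take 23, j++
i=3 j=3: A[i]=24<=B[j]=33 take 24, i++
i=4 j=3: A[i]=25<=B[j]=33 take 25, i++
i=5 j=3: A[i]=26<=B[j]=33 take 26, i++
i=6 j=3: A[i]=27<=B[j]=33 take 27, i++
i=7 j=3: A[i]=31<=B[j]=33 take 31, i++
i=8 j=3: A done, take B[j]=33, j++
i=8 j=4: A done, take B[j]=39, j++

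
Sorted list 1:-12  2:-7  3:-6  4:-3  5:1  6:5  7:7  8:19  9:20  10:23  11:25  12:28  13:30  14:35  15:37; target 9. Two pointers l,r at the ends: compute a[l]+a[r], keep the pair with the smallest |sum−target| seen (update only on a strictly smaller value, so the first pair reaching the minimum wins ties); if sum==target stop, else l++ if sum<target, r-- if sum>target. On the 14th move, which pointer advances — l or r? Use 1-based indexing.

r

l=1 r=15: -12+37=25 d=16 *, r--
l=1 r=14: -12+35=23 d=14 *, r--
l=1 r=13: -12+30=18 d=9 *, r--
l=1 r=12: -12+28=16 d=7 *, r--
l=1 r=11: -12+25=13 d=4 *, r--
l=1 r=10: -12+23=11 d=2 *, r--
l=1 r=9: -12+20=8 d=1 *, l++
l=2 r=9: -7+20=13 d=4, r--
l=2 r=8: -7+19=12 d=3, r--
l=2 r=7: -7+7=0 d=9, l++
l=3 r=7: -6+7=1 d=8, l++
l=4 r=7: -3+7=4 d=5, l++
l=5 r=7: 1+7=8 d=1, l++
l=6 r=7: 5+7=12 d=3, r--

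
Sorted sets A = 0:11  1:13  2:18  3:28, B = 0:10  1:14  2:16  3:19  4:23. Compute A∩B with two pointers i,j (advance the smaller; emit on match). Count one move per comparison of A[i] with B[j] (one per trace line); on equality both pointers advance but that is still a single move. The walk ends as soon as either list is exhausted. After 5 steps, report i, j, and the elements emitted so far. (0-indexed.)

i=2, j=3, emitted=[]

[i=0,j=0] 11>10 → j++
[i=0,j=1] 11<14 → i++
[i=1,j=1] 13<14 → i++
[i=2,j=1] 18>14 → j++
[i=2,j=2] 18>16 → j++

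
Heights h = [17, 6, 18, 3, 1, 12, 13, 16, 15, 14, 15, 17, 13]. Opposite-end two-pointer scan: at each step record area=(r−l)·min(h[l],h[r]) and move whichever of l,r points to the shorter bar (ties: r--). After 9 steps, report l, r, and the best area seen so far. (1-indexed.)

l=1, r=4, best area=187

l=1 r=13: min(17,13)*12=156 best=156 *, r--
l=1 r=12: min(17,17)*11=187 best=187 *, r--
l=1 r=11: min(17,15)*10=150 best=187, r--
l=1 r=10: min(17,14)*9=126 best=187, r--
l=1 r=9: min(17,15)*8=120 best=187, r--
l=1 r=8: min(17,16)*7=112 best=187, r--
l=1 r=7: min(17,13)*6=78 best=187, r--
l=1 r=6: min(17,12)*5=60 best=187, r--
l=1 r=5: min(17,1)*4=4 best=187, r--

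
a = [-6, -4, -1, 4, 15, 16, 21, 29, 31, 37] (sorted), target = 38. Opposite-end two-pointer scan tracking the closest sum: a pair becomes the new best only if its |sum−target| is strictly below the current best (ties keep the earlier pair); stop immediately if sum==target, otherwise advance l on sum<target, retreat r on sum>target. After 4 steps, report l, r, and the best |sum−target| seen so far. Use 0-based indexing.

l=3, r=8, best |Δ|=2

l=0 r=9: -6+37=31 d=7 *, l++
l=1 r=9: -4+37=33 d=5 *, l++
l=2 r=9: -1+37=36 d=2 *, l++
l=3 r=9: 4+37=41 d=3, r--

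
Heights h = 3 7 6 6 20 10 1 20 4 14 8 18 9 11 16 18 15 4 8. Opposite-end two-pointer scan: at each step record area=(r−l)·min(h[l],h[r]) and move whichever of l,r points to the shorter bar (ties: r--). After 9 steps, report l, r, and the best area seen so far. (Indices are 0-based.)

l=4, r=13, best area=198

l=0 r=18: min(3,8)*18=54 best=54 *, l++
l=1 r=18: min(7,8)*17=119 best=119 *, l++
l=2 r=18: min(6,8)*16=96 best=119, l++
l=3 r=18: min(6,8)*15=90 best=119, l++
l=4 r=18: min(20,8)*14=112 best=119, r--
l=4 r=17: min(20,4)*13=52 best=119, r--
l=4 r=16: min(20,15)*12=180 best=180 *, r--
l=4 r=15: min(20,18)*11=198 best=198 *, r--
l=4 r=14: min(20,16)*10=160 best=198, r--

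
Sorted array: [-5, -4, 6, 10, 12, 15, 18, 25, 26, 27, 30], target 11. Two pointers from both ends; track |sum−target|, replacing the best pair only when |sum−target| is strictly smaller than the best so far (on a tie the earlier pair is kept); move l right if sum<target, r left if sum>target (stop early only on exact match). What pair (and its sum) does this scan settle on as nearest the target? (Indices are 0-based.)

pair (-4, 15) with sum 11 (|Δ|=0)

[0,10] -5+30=25 d=14 * → r--
[0,9] -5+27=22 d=11 * → r--
[0,8] -5+26=21 d=10 * → r--
[0,7] -5+25=20 d=9 * → r--
[0,6] -5+18=13 d=2 * → r--
[0,5] -5+15=10 d=1 * → l++
[1,5] -4+15=11 d=0 * → stop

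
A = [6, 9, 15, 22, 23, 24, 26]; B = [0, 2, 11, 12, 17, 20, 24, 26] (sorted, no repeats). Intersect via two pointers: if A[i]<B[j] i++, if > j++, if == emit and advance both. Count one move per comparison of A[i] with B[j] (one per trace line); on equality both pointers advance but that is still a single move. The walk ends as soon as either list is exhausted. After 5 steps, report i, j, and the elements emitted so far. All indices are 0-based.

i=2, j=3, emitted=[]

[i=0,j=0] 6>0 → j++
[i=0,j=1] 6>2 → j++
[i=0,j=2] 6<11 → i++
[i=1,j=2] 9<11 → i++
[i=2,j=2] 15>11 → j++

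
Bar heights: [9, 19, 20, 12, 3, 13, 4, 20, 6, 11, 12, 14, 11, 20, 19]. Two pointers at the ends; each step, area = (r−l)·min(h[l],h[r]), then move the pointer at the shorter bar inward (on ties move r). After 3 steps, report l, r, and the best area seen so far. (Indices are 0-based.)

[0,14] min(9,19)*14=126 best=126 * → l++
[1,14] min(19,19)*13=247 best=247 * → r--
[1,13] min(19,20)*12=228 best=247 → l++

l=2, r=13, best area=247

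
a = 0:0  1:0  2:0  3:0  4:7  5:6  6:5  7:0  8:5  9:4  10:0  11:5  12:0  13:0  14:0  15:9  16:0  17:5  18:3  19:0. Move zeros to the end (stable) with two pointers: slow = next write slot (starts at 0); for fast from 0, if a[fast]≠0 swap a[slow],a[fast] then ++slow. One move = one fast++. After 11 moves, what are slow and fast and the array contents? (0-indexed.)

slow=5, fast=11, a=[7, 6, 5, 5, 4, 0, 0, 0, 0, 0, 0, 5, 0, 0, 0, 9, 0, 5, 3, 0]

slow=0 fast=0: a[fast]=0, fast++
slow=0 fast=1: a[fast]=0, fast++
slow=0 fast=2: a[fast]=0, fast++
slow=0 fast=3: a[fast]=0, fast++
slow=0 fast=4: a[fast]=7≠0 swap→a[0]=7, slow++,fast++
slow=1 fast=5: a[fast]=6≠0 swap→a[1]=6, slow++,fast++
slow=2 fast=6: a[fast]=5≠0 swap→a[2]=5, slow++,fast++
slow=3 fast=7: a[fast]=0, fast++
slow=3 fast=8: a[fast]=5≠0 swap→a[3]=5, slow++,fast++
slow=4 fast=9: a[fast]=4≠0 swap→a[4]=4, slow++,fast++
slow=5 fast=10: a[fast]=0, fast++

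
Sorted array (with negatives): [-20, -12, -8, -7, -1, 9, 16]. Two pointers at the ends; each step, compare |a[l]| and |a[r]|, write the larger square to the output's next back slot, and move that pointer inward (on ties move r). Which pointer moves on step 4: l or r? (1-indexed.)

r

[1,7] |-20|>|16| out[7]=400 → l++
[2,7] |-12|<=|16| out[6]=256 → r--
[2,6] |-12|>|9| out[5]=144 → l++
[3,6] |-8|<=|9| out[4]=81 → r--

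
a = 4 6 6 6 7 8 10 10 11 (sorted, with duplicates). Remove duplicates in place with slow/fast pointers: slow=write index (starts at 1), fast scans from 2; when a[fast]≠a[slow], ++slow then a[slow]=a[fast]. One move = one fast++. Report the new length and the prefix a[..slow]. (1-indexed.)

length 6; prefix = [4, 6, 7, 8, 10, 11]

(s=1,f=2) a[fast]=6≠a[slow]=4 write a[2]=6 → slow++,fast++
(s=2,f=3) a[fast]=6=a[slow] dup → fast++
(s=2,f=4) a[fast]=6=a[slow] dup → fast++
(s=2,f=5) a[fast]=7≠a[slow]=6 write a[3]=7 → slow++,fast++
(s=3,f=6) a[fast]=8≠a[slow]=7 write a[4]=8 → slow++,fast++
(s=4,f=7) a[fast]=10≠a[slow]=8 write a[5]=10 → slow++,fast++
(s=5,f=8) a[fast]=10=a[slow] dup → fast++
(s=5,f=9) a[fast]=11≠a[slow]=10 write a[6]=11 → slow++,fast++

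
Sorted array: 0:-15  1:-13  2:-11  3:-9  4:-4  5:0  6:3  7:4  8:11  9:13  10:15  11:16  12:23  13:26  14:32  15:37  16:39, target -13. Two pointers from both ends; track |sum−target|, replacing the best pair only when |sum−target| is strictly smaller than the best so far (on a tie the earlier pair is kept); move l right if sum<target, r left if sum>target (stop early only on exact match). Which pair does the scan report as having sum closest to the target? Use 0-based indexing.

l=0 r=16: -15+39=24 d=37 *, r--
l=0 r=15: -15+37=22 d=35 *, r--
l=0 r=14: -15+32=17 d=30 *, r--
l=0 r=13: -15+26=11 d=24 *, r--
l=0 r=12: -15+23=8 d=21 *, r--
l=0 r=11: -15+16=1 d=14 *, r--
l=0 r=10: -15+15=0 d=13 *, r--
l=0 r=9: -15+13=-2 d=11 *, r--
l=0 r=8: -15+11=-4 d=9 *, r--
l=0 r=7: -15+4=-11 d=2 *, r--
l=0 r=6: -15+3=-12 d=1 *, r--
l=0 r=5: -15+0=-15 d=2, l++
l=1 r=5: -13+0=-13 d=0 *, stop

pair (-13, 0) with sum -13 (|Δ|=0)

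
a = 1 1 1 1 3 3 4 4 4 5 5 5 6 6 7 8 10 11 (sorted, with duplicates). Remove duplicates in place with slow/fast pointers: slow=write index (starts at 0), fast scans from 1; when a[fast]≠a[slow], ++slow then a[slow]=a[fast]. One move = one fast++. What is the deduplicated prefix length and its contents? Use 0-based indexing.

slow=0 fast=1: a[fast]=1=a[slow] dup, fast++
slow=0 fast=2: a[fast]=1=a[slow] dup, fast++
slow=0 fast=3: a[fast]=1=a[slow] dup, fast++
slow=0 fast=4: a[fast]=3≠a[slow]=1 write a[1]=3, slow++,fast++
slow=1 fast=5: a[fast]=3=a[slow] dup, fast++
slow=1 fast=6: a[fast]=4≠a[slow]=3 write a[2]=4, slow++,fast++
slow=2 fast=7: a[fast]=4=a[slow] dup, fast++
slow=2 fast=8: a[fast]=4=a[slow] dup, fast++
slow=2 fast=9: a[fast]=5≠a[slow]=4 write a[3]=5, slow++,fast++
slow=3 fast=10: a[fast]=5=a[slow] dup, fast++
slow=3 fast=11: a[fast]=5=a[slow] dup, fast++
slow=3 fast=12: a[fast]=6≠a[slow]=5 write a[4]=6, slow++,fast++
slow=4 fast=13: a[fast]=6=a[slow] dup, fast++
slow=4 fast=14: a[fast]=7≠a[slow]=6 write a[5]=7, slow++,fast++
slow=5 fast=15: a[fast]=8≠a[slow]=7 write a[6]=8, slow++,fast++
slow=6 fast=16: a[fast]=10≠a[slow]=8 write a[7]=10, slow++,fast++
slow=7 fast=17: a[fast]=11≠a[slow]=10 write a[8]=11, slow++,fast++

length 9; prefix = [1, 3, 4, 5, 6, 7, 8, 10, 11]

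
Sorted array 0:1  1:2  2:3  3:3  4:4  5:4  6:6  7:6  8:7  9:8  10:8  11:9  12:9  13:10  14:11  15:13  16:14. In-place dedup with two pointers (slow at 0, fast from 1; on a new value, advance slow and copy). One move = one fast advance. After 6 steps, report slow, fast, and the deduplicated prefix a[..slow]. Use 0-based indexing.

slow=4, fast=7, prefix=[1, 2, 3, 4, 6]

slow=0 fast=1: a[fast]=2≠a[slow]=1 write a[1]=2, slow++,fast++
slow=1 fast=2: a[fast]=3≠a[slow]=2 write a[2]=3, slow++,fast++
slow=2 fast=3: a[fast]=3=a[slow] dup, fast++
slow=2 fast=4: a[fast]=4≠a[slow]=3 write a[3]=4, slow++,fast++
slow=3 fast=5: a[fast]=4=a[slow] dup, fast++
slow=3 fast=6: a[fast]=6≠a[slow]=4 write a[4]=6, slow++,fast++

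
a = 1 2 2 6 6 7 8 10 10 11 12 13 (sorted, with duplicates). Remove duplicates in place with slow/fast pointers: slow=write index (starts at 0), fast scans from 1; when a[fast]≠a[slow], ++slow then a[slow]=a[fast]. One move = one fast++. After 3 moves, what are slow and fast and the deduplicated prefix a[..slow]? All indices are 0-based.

(s=0,f=1) a[fast]=2≠a[slow]=1 write a[1]=2 → slow++,fast++
(s=1,f=2) a[fast]=2=a[slow] dup → fast++
(s=1,f=3) a[fast]=6≠a[slow]=2 write a[2]=6 → slow++,fast++

slow=2, fast=4, prefix=[1, 2, 6]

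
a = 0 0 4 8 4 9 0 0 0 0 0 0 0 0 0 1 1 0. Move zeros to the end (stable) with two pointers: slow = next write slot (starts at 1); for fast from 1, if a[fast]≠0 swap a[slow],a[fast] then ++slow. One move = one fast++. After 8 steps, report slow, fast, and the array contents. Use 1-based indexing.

(s=1,f=1) a[fast]=0 → fast++
(s=1,f=2) a[fast]=0 → fast++
(s=1,f=3) a[fast]=4≠0 swap→a[1]=4 → slow++,fast++
(s=2,f=4) a[fast]=8≠0 swap→a[2]=8 → slow++,fast++
(s=3,f=5) a[fast]=4≠0 swap→a[3]=4 → slow++,fast++
(s=4,f=6) a[fast]=9≠0 swap→a[4]=9 → slow++,fast++
(s=5,f=7) a[fast]=0 → fast++
(s=5,f=8) a[fast]=0 → fast++

slow=5, fast=9, a=[4, 8, 4, 9, 0, 0, 0, 0, 0, 0, 0, 0, 0, 0, 0, 1, 1, 0]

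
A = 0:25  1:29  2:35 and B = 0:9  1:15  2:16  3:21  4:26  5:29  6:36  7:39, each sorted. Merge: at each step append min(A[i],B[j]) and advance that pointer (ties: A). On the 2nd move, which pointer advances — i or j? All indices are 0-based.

j

i=0 j=0: A[i]=25>B[j]=9 take 9, j++
i=0 j=1: A[i]=25>B[j]=15 take 15, j++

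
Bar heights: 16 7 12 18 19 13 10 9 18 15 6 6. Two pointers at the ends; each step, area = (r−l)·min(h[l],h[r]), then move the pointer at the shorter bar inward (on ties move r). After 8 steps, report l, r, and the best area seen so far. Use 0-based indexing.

l=0 r=11: min(16,6)*11=66 best=66 *, r--
l=0 r=10: min(16,6)*10=60 best=66, r--
l=0 r=9: min(16,15)*9=135 best=135 *, r--
l=0 r=8: min(16,18)*8=128 best=135, l++
l=1 r=8: min(7,18)*7=49 best=135, l++
l=2 r=8: min(12,18)*6=72 best=135, l++
l=3 r=8: min(18,18)*5=90 best=135, r--
l=3 r=7: min(18,9)*4=36 best=135, r--

l=3, r=6, best area=135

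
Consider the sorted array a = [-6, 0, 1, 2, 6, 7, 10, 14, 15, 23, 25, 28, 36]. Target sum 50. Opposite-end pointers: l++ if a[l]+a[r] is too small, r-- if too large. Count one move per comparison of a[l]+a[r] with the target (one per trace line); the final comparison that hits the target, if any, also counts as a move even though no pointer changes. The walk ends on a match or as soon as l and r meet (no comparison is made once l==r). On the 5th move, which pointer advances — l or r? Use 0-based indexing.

l

l=0 r=12: -6+36=30 <50, l++
l=1 r=12: 0+36=36 <50, l++
l=2 r=12: 1+36=37 <50, l++
l=3 r=12: 2+36=38 <50, l++
l=4 r=12: 6+36=42 <50, l++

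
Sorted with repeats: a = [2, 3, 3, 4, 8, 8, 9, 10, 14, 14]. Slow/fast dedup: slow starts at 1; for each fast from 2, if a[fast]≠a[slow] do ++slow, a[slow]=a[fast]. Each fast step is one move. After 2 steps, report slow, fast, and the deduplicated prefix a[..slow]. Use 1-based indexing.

(s=1,f=2) a[fast]=3≠a[slow]=2 write a[2]=3 → slow++,fast++
(s=2,f=3) a[fast]=3=a[slow] dup → fast++

slow=2, fast=4, prefix=[2, 3]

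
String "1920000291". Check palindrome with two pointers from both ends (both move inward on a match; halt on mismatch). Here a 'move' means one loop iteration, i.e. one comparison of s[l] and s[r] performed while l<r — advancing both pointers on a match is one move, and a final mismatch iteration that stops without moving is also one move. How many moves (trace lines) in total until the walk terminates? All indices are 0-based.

l=0 r=9: '1'=='1', l++,r--
l=1 r=8: '9'=='9', l++,r--
l=2 r=7: '2'=='2', l++,r--
l=3 r=6: '0'=='0', l++,r--
l=4 r=5: '0'=='0', l++,r--

5 moves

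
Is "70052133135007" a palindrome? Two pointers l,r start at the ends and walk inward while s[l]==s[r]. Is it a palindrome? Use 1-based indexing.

not a palindrome (mismatch at 5,10)

l=1 r=14: '7'=='7', l++,r--
l=2 r=13: '0'=='0', l++,r--
l=3 r=12: '0'=='0', l++,r--
l=4 r=11: '5'=='5', l++,r--
l=5 r=10: '2'!='3', stop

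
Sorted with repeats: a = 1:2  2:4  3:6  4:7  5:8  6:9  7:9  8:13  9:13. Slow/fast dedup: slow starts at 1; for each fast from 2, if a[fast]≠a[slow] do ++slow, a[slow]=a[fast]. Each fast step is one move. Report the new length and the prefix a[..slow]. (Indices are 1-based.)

slow=1 fast=2: a[fast]=4≠a[slow]=2 write a[2]=4, slow++,fast++
slow=2 fast=3: a[fast]=6≠a[slow]=4 write a[3]=6, slow++,fast++
slow=3 fast=4: a[fast]=7≠a[slow]=6 write a[4]=7, slow++,fast++
slow=4 fast=5: a[fast]=8≠a[slow]=7 write a[5]=8, slow++,fast++
slow=5 fast=6: a[fast]=9≠a[slow]=8 write a[6]=9, slow++,fast++
slow=6 fast=7: a[fast]=9=a[slow] dup, fast++
slow=6 fast=8: a[fast]=13≠a[slow]=9 write a[7]=13, slow++,fast++
slow=7 fast=9: a[fast]=13=a[slow] dup, fast++

length 7; prefix = [2, 4, 6, 7, 8, 9, 13]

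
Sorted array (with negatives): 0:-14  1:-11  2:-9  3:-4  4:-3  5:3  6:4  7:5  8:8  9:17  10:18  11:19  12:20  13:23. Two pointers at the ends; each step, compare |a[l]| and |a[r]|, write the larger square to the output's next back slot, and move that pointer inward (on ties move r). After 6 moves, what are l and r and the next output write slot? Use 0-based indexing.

l=1, r=8, next write slot=7

[0,13] |-14|<=|23| out[13]=529 → r--
[0,12] |-14|<=|20| out[12]=400 → r--
[0,11] |-14|<=|19| out[11]=361 → r--
[0,10] |-14|<=|18| out[10]=324 → r--
[0,9] |-14|<=|17| out[9]=289 → r--
[0,8] |-14|>|8| out[8]=196 → l++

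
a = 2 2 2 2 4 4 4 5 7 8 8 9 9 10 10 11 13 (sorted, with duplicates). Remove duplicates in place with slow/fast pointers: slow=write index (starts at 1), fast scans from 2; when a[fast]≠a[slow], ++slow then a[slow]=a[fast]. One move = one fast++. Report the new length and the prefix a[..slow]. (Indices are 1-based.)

length 9; prefix = [2, 4, 5, 7, 8, 9, 10, 11, 13]

slow=1 fast=2: a[fast]=2=a[slow] dup, fast++
slow=1 fast=3: a[fast]=2=a[slow] dup, fast++
slow=1 fast=4: a[fast]=2=a[slow] dup, fast++
slow=1 fast=5: a[fast]=4≠a[slow]=2 write a[2]=4, slow++,fast++
slow=2 fast=6: a[fast]=4=a[slow] dup, fast++
slow=2 fast=7: a[fast]=4=a[slow] dup, fast++
slow=2 fast=8: a[fast]=5≠a[slow]=4 write a[3]=5, slow++,fast++
slow=3 fast=9: a[fast]=7≠a[slow]=5 write a[4]=7, slow++,fast++
slow=4 fast=10: a[fast]=8≠a[slow]=7 write a[5]=8, slow++,fast++
slow=5 fast=11: a[fast]=8=a[slow] dup, fast++
slow=5 fast=12: a[fast]=9≠a[slow]=8 write a[6]=9, slow++,fast++
slow=6 fast=13: a[fast]=9=a[slow] dup, fast++
slow=6 fast=14: a[fast]=10≠a[slow]=9 write a[7]=10, slow++,fast++
slow=7 fast=15: a[fast]=10=a[slow] dup, fast++
slow=7 fast=16: a[fast]=11≠a[slow]=10 write a[8]=11, slow++,fast++
slow=8 fast=17: a[fast]=13≠a[slow]=11 write a[9]=13, slow++,fast++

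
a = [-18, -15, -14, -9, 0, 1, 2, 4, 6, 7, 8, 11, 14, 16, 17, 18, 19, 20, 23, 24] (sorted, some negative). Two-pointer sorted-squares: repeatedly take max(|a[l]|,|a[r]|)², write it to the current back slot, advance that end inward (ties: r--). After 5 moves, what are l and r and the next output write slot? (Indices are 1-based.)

l=1, r=15, next write slot=15

[1,20] |-18|<=|24| out[20]=576 → r--
[1,19] |-18|<=|23| out[19]=529 → r--
[1,18] |-18|<=|20| out[18]=400 → r--
[1,17] |-18|<=|19| out[17]=361 → r--
[1,16] |-18|<=|18| out[16]=324 → r--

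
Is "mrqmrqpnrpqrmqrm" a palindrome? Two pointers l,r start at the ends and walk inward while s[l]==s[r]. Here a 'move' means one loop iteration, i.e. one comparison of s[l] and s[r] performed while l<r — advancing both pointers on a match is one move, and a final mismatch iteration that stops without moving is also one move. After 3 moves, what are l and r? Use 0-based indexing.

l=3, r=12

[0,15] 'm'=='m' → l++,r--
[1,14] 'r'=='r' → l++,r--
[2,13] 'q'=='q' → l++,r--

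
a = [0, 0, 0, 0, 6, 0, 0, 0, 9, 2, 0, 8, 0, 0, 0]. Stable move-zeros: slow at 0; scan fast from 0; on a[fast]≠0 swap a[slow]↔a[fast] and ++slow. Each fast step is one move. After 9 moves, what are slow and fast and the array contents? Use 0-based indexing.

slow=0 fast=0: a[fast]=0, fast++
slow=0 fast=1: a[fast]=0, fast++
slow=0 fast=2: a[fast]=0, fast++
slow=0 fast=3: a[fast]=0, fast++
slow=0 fast=4: a[fast]=6≠0 swap→a[0]=6, slow++,fast++
slow=1 fast=5: a[fast]=0, fast++
slow=1 fast=6: a[fast]=0, fast++
slow=1 fast=7: a[fast]=0, fast++
slow=1 fast=8: a[fast]=9≠0 swap→a[1]=9, slow++,fast++

slow=2, fast=9, a=[6, 9, 0, 0, 0, 0, 0, 0, 0, 2, 0, 8, 0, 0, 0]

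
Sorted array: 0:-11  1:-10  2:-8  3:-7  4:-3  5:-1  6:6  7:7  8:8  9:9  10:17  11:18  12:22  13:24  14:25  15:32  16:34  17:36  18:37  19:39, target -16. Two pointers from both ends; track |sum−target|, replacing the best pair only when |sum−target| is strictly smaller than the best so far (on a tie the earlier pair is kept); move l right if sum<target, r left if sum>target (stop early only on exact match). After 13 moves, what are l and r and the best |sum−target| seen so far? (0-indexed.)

l=0 r=19: -11+39=28 d=44 *, r--
l=0 r=18: -11+37=26 d=42 *, r--
l=0 r=17: -11+36=25 d=41 *, r--
l=0 r=16: -11+34=23 d=39 *, r--
l=0 r=15: -11+32=21 d=37 *, r--
l=0 r=14: -11+25=14 d=30 *, r--
l=0 r=13: -11+24=13 d=29 *, r--
l=0 r=12: -11+22=11 d=27 *, r--
l=0 r=11: -11+18=7 d=23 *, r--
l=0 r=10: -11+17=6 d=22 *, r--
l=0 r=9: -11+9=-2 d=14 *, r--
l=0 r=8: -11+8=-3 d=13 *, r--
l=0 r=7: -11+7=-4 d=12 *, r--

l=0, r=6, best |Δ|=12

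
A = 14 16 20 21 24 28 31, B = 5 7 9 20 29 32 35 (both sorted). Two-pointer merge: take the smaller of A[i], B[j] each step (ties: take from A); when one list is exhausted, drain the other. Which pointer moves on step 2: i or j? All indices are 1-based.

j

i=1 j=1: A[i]=14>B[j]=5 take 5, j++
i=1 j=2: A[i]=14>B[j]=7 take 7, j++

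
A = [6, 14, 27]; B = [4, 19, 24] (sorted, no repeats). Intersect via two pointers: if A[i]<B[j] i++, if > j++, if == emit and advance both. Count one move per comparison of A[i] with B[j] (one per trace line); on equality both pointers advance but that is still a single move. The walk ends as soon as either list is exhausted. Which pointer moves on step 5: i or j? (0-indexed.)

[i=0,j=0] 6>4 → j++
[i=0,j=1] 6<19 → i++
[i=1,j=1] 14<19 → i++
[i=2,j=1] 27>19 → j++
[i=2,j=2] 27>24 → j++

j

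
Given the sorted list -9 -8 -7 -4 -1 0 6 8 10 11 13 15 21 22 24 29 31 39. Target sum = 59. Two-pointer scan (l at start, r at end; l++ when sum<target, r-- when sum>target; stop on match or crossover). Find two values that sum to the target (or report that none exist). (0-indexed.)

l=0 r=17: -9+39=30 <59, l++
l=1 r=17: -8+39=31 <59, l++
l=2 r=17: -7+39=32 <59, l++
l=3 r=17: -4+39=35 <59, l++
l=4 r=17: -1+39=38 <59, l++
l=5 r=17: 0+39=39 <59, l++
l=6 r=17: 6+39=45 <59, l++
l=7 r=17: 8+39=47 <59, l++
l=8 r=17: 10+39=49 <59, l++
l=9 r=17: 11+39=50 <59, l++
l=10 r=17: 13+39=52 <59, l++
l=11 r=17: 15+39=54 <59, l++
l=12 r=17: 21+39=60 >59, r--
l=12 r=16: 21+31=52 <59, l++
l=13 r=16: 22+31=53 <59, l++
l=14 r=16: 24+31=55 <59, l++
l=15 r=16: 29+31=60 >59, r--

no pair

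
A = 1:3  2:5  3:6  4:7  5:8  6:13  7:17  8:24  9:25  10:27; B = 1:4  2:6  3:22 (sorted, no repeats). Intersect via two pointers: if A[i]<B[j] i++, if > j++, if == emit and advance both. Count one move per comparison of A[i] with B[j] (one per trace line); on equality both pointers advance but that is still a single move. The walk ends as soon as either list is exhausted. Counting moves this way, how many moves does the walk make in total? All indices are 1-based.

[i=1,j=1] 3<4 → i++
[i=2,j=1] 5>4 → j++
[i=2,j=2] 5<6 → i++
[i=3,j=2] 6==6 emit → i++,j++
[i=4,j=3] 7<22 → i++
[i=5,j=3] 8<22 → i++
[i=6,j=3] 13<22 → i++
[i=7,j=3] 17<22 → i++
[i=8,j=3] 24>22 → j++

9 moves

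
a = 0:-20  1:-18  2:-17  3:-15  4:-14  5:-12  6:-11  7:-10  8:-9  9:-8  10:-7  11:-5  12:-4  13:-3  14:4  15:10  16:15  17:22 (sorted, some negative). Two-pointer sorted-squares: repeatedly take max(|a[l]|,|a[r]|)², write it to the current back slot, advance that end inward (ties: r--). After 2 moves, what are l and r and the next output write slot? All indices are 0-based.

l=0 r=17: |-20|<=|22| out[17]=484, r--
l=0 r=16: |-20|>|15| out[16]=400, l++

l=1, r=16, next write slot=15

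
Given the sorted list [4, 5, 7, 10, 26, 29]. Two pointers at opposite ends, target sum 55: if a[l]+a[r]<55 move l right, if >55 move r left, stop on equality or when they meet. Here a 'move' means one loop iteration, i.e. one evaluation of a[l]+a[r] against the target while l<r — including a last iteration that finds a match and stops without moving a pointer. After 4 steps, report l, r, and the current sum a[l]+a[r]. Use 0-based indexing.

l=4, r=5, sum=55

[0,5] 4+29=33 <55 → l++
[1,5] 5+29=34 <55 → l++
[2,5] 7+29=36 <55 → l++
[3,5] 10+29=39 <55 → l++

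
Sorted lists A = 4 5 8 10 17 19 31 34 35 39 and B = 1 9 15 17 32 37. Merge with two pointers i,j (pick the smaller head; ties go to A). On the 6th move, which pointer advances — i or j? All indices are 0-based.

i

i=0 j=0: A[i]=4>B[j]=1 take 1, j++
i=0 j=1: A[i]=4<=B[j]=9 take 4, i++
i=1 j=1: A[i]=5<=B[j]=9 take 5, i++
i=2 j=1: A[i]=8<=B[j]=9 take 8, i++
i=3 j=1: A[i]=10>B[j]=9 take 9, j++
i=3 j=2: A[i]=10<=B[j]=15 take 10, i++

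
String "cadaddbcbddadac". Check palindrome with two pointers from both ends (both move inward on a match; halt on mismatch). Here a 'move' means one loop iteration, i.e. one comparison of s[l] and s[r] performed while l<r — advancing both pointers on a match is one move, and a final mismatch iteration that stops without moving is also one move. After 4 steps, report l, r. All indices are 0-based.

[0,14] 'c'=='c' → l++,r--
[1,13] 'a'=='a' → l++,r--
[2,12] 'd'=='d' → l++,r--
[3,11] 'a'=='a' → l++,r--

l=4, r=10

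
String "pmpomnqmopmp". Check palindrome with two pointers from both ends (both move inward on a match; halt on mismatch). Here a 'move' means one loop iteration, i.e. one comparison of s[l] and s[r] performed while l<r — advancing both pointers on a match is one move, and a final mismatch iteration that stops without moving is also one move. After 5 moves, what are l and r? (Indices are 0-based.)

[0,11] 'p'=='p' → l++,r--
[1,10] 'm'=='m' → l++,r--
[2,9] 'p'=='p' → l++,r--
[3,8] 'o'=='o' → l++,r--
[4,7] 'm'=='m' → l++,r--

l=5, r=6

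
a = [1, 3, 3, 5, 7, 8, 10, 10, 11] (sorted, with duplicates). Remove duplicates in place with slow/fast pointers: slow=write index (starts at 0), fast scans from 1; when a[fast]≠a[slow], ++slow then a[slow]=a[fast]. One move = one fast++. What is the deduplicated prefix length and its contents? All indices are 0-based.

length 7; prefix = [1, 3, 5, 7, 8, 10, 11]

(s=0,f=1) a[fast]=3≠a[slow]=1 write a[1]=3 → slow++,fast++
(s=1,f=2) a[fast]=3=a[slow] dup → fast++
(s=1,f=3) a[fast]=5≠a[slow]=3 write a[2]=5 → slow++,fast++
(s=2,f=4) a[fast]=7≠a[slow]=5 write a[3]=7 → slow++,fast++
(s=3,f=5) a[fast]=8≠a[slow]=7 write a[4]=8 → slow++,fast++
(s=4,f=6) a[fast]=10≠a[slow]=8 write a[5]=10 → slow++,fast++
(s=5,f=7) a[fast]=10=a[slow] dup → fast++
(s=5,f=8) a[fast]=11≠a[slow]=10 write a[6]=11 → slow++,fast++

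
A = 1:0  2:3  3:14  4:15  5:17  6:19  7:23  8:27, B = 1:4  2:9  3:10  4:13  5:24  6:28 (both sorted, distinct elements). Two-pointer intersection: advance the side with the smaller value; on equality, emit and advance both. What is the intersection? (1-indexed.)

intersection = []

i=1 j=1: 0<4, i++
i=2 j=1: 3<4, i++
i=3 j=1: 14>4, j++
i=3 j=2: 14>9, j++
i=3 j=3: 14>10, j++
i=3 j=4: 14>13, j++
i=3 j=5: 14<24, i++
i=4 j=5: 15<24, i++
i=5 j=5: 17<24, i++
i=6 j=5: 19<24, i++
i=7 j=5: 23<24, i++
i=8 j=5: 27>24, j++
i=8 j=6: 27<28, i++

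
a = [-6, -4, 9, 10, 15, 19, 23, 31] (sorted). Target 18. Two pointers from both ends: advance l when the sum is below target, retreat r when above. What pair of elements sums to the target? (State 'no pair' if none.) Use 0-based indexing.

[0,7] -6+31=25 >18 → r--
[0,6] -6+23=17 <18 → l++
[1,6] -4+23=19 >18 → r--
[1,5] -4+19=15 <18 → l++
[2,5] 9+19=28 >18 → r--
[2,4] 9+15=24 >18 → r--
[2,3] 9+10=19 >18 → r--

no pair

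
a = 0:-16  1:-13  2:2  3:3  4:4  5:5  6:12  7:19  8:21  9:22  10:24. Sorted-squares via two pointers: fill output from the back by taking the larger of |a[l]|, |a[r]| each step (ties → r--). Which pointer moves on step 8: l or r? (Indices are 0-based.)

l=0 r=10: |-16|<=|24| out[10]=576, r--
l=0 r=9: |-16|<=|22| out[9]=484, r--
l=0 r=8: |-16|<=|21| out[8]=441, r--
l=0 r=7: |-16|<=|19| out[7]=361, r--
l=0 r=6: |-16|>|12| out[6]=256, l++
l=1 r=6: |-13|>|12| out[5]=169, l++
l=2 r=6: |2|<=|12| out[4]=144, r--
l=2 r=5: |2|<=|5| out[3]=25, r--

r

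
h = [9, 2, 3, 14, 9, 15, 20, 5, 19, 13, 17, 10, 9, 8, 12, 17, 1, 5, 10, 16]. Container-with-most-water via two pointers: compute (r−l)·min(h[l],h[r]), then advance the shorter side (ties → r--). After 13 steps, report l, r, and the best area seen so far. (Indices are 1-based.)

l=7, r=13, best area=224

[1,20] min(9,16)*19=171 best=171 * → l++
[2,20] min(2,16)*18=36 best=171 → l++
[3,20] min(3,16)*17=51 best=171 → l++
[4,20] min(14,16)*16=224 best=224 * → l++
[5,20] min(9,16)*15=135 best=224 → l++
[6,20] min(15,16)*14=210 best=224 → l++
[7,20] min(20,16)*13=208 best=224 → r--
[7,19] min(20,10)*12=120 best=224 → r--
[7,18] min(20,5)*11=55 best=224 → r--
[7,17] min(20,1)*10=10 best=224 → r--
[7,16] min(20,17)*9=153 best=224 → r--
[7,15] min(20,12)*8=96 best=224 → r--
[7,14] min(20,8)*7=56 best=224 → r--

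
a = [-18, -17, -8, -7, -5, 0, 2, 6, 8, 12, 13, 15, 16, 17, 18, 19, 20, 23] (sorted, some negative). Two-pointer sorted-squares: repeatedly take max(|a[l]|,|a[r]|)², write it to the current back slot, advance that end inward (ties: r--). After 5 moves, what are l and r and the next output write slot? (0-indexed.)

l=1, r=13, next write slot=12

l=0 r=17: |-18|<=|23| out[17]=529, r--
l=0 r=16: |-18|<=|20| out[16]=400, r--
l=0 r=15: |-18|<=|19| out[15]=361, r--
l=0 r=14: |-18|<=|18| out[14]=324, r--
l=0 r=13: |-18|>|17| out[13]=324, l++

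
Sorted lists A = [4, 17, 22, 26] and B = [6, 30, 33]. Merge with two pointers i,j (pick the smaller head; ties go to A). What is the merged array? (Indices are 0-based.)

[i=0,j=0] A[i]=4<=B[j]=6 take 4 → i++
[i=1,j=0] A[i]=17>B[j]=6 take 6 → j++
[i=1,j=1] A[i]=17<=B[j]=30 take 17 → i++
[i=2,j=1] A[i]=22<=B[j]=30 take 22 → i++
[i=3,j=1] A[i]=26<=B[j]=30 take 26 → i++
[i=4,j=1] A done, take B[j]=30 → j++
[i=4,j=2] A done, take B[j]=33 → j++

[4, 6, 17, 22, 26, 30, 33]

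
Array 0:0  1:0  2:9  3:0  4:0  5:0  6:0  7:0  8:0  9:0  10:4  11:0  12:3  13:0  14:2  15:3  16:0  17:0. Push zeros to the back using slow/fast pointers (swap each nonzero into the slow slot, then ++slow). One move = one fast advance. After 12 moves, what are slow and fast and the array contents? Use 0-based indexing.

(s=0,f=0) a[fast]=0 → fast++
(s=0,f=1) a[fast]=0 → fast++
(s=0,f=2) a[fast]=9≠0 swap→a[0]=9 → slow++,fast++
(s=1,f=3) a[fast]=0 → fast++
(s=1,f=4) a[fast]=0 → fast++
(s=1,f=5) a[fast]=0 → fast++
(s=1,f=6) a[fast]=0 → fast++
(s=1,f=7) a[fast]=0 → fast++
(s=1,f=8) a[fast]=0 → fast++
(s=1,f=9) a[fast]=0 → fast++
(s=1,f=10) a[fast]=4≠0 swap→a[1]=4 → slow++,fast++
(s=2,f=11) a[fast]=0 → fast++

slow=2, fast=12, a=[9, 4, 0, 0, 0, 0, 0, 0, 0, 0, 0, 0, 3, 0, 2, 3, 0, 0]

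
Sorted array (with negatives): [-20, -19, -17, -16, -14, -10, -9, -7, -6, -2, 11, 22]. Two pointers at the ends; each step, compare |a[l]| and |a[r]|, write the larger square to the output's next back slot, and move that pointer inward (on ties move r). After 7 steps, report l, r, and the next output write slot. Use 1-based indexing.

l=6, r=10, next write slot=5

l=1 r=12: |-20|<=|22| out[12]=484, r--
l=1 r=11: |-20|>|11| out[11]=400, l++
l=2 r=11: |-19|>|11| out[10]=361, l++
l=3 r=11: |-17|>|11| out[9]=289, l++
l=4 r=11: |-16|>|11| out[8]=256, l++
l=5 r=11: |-14|>|11| out[7]=196, l++
l=6 r=11: |-10|<=|11| out[6]=121, r--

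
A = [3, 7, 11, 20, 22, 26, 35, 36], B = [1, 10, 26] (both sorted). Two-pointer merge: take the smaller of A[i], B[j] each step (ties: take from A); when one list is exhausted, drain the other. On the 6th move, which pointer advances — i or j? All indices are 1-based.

i=1 j=1: A[i]=3>B[j]=1 take 1, j++
i=1 j=2: A[i]=3<=B[j]=10 take 3, i++
i=2 j=2: A[i]=7<=B[j]=10 take 7, i++
i=3 j=2: A[i]=11>B[j]=10 take 10, j++
i=3 j=3: A[i]=11<=B[j]=26 take 11, i++
i=4 j=3: A[i]=20<=B[j]=26 take 20, i++

i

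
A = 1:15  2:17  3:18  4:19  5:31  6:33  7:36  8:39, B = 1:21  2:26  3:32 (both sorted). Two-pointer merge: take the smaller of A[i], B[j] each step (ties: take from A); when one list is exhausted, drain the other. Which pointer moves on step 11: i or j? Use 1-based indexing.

i

[i=1,j=1] A[i]=15<=B[j]=21 take 15 → i++
[i=2,j=1] A[i]=17<=B[j]=21 take 17 → i++
[i=3,j=1] A[i]=18<=B[j]=21 take 18 → i++
[i=4,j=1] A[i]=19<=B[j]=21 take 19 → i++
[i=5,j=1] A[i]=31>B[j]=21 take 21 → j++
[i=5,j=2] A[i]=31>B[j]=26 take 26 → j++
[i=5,j=3] A[i]=31<=B[j]=32 take 31 → i++
[i=6,j=3] A[i]=33>B[j]=32 take 32 → j++
[i=6,j=4] B done, take A[i]=33 → i++
[i=7,j=4] B done, take A[i]=36 → i++
[i=8,j=4] B done, take A[i]=39 → i++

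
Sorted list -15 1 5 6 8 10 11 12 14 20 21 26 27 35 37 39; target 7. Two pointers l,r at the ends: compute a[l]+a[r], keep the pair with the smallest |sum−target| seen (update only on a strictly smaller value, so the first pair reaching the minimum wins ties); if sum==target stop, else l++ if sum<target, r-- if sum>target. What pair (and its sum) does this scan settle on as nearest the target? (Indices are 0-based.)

pair (1, 6) with sum 7 (|Δ|=0)

l=0 r=15: -15+39=24 d=17 *, r--
l=0 r=14: -15+37=22 d=15 *, r--
l=0 r=13: -15+35=20 d=13 *, r--
l=0 r=12: -15+27=12 d=5 *, r--
l=0 r=11: -15+26=11 d=4 *, r--
l=0 r=10: -15+21=6 d=1 *, l++
l=1 r=10: 1+21=22 d=15, r--
l=1 r=9: 1+20=21 d=14, r--
l=1 r=8: 1+14=15 d=8, r--
l=1 r=7: 1+12=13 d=6, r--
l=1 r=6: 1+11=12 d=5, r--
l=1 r=5: 1+10=11 d=4, r--
l=1 r=4: 1+8=9 d=2, r--
l=1 r=3: 1+6=7 d=0 *, stop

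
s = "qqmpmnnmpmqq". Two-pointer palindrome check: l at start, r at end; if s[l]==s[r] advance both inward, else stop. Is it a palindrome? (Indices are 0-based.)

[0,11] 'q'=='q' → l++,r--
[1,10] 'q'=='q' → l++,r--
[2,9] 'm'=='m' → l++,r--
[3,8] 'p'=='p' → l++,r--
[4,7] 'm'=='m' → l++,r--
[5,6] 'n'=='n' → l++,r--

palindrome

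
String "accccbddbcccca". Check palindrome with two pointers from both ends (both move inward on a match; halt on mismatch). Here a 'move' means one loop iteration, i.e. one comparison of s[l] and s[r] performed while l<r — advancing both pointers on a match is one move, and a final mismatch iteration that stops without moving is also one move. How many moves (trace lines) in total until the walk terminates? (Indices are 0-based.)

7 moves

l=0 r=13: 'a'=='a', l++,r--
l=1 r=12: 'c'=='c', l++,r--
l=2 r=11: 'c'=='c', l++,r--
l=3 r=10: 'c'=='c', l++,r--
l=4 r=9: 'c'=='c', l++,r--
l=5 r=8: 'b'=='b', l++,r--
l=6 r=7: 'd'=='d', l++,r--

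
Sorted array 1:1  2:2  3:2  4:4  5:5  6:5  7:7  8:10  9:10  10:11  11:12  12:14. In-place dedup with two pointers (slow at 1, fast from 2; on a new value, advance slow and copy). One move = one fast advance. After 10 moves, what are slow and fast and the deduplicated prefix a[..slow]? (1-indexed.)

slow=8, fast=12, prefix=[1, 2, 4, 5, 7, 10, 11, 12]

slow=1 fast=2: a[fast]=2≠a[slow]=1 write a[2]=2, slow++,fast++
slow=2 fast=3: a[fast]=2=a[slow] dup, fast++
slow=2 fast=4: a[fast]=4≠a[slow]=2 write a[3]=4, slow++,fast++
slow=3 fast=5: a[fast]=5≠a[slow]=4 write a[4]=5, slow++,fast++
slow=4 fast=6: a[fast]=5=a[slow] dup, fast++
slow=4 fast=7: a[fast]=7≠a[slow]=5 write a[5]=7, slow++,fast++
slow=5 fast=8: a[fast]=10≠a[slow]=7 write a[6]=10, slow++,fast++
slow=6 fast=9: a[fast]=10=a[slow] dup, fast++
slow=6 fast=10: a[fast]=11≠a[slow]=10 write a[7]=11, slow++,fast++
slow=7 fast=11: a[fast]=12≠a[slow]=11 write a[8]=12, slow++,fast++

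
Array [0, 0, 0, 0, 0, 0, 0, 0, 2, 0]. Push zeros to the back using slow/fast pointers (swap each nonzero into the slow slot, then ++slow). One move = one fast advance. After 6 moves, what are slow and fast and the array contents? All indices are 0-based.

slow=0, fast=6, a=[0, 0, 0, 0, 0, 0, 0, 0, 2, 0]

slow=0 fast=0: a[fast]=0, fast++
slow=0 fast=1: a[fast]=0, fast++
slow=0 fast=2: a[fast]=0, fast++
slow=0 fast=3: a[fast]=0, fast++
slow=0 fast=4: a[fast]=0, fast++
slow=0 fast=5: a[fast]=0, fast++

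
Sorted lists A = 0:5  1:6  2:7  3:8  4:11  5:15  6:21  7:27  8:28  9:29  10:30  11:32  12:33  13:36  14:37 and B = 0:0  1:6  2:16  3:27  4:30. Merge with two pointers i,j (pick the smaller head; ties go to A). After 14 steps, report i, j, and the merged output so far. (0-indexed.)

i=10, j=4, merged so far=[0, 5, 6, 6, 7, 8, 11, 15, 16, 21, 27, 27, 28, 29]

[i=0,j=0] A[i]=5>B[j]=0 take 0 → j++
[i=0,j=1] A[i]=5<=B[j]=6 take 5 → i++
[i=1,j=1] A[i]=6<=B[j]=6 take 6 → i++
[i=2,j=1] A[i]=7>B[j]=6 take 6 → j++
[i=2,j=2] A[i]=7<=B[j]=16 take 7 → i++
[i=3,j=2] A[i]=8<=B[j]=16 take 8 → i++
[i=4,j=2] A[i]=11<=B[j]=16 take 11 → i++
[i=5,j=2] A[i]=15<=B[j]=16 take 15 → i++
[i=6,j=2] A[i]=21>B[j]=16 take 16 → j++
[i=6,j=3] A[i]=21<=B[j]=27 take 21 → i++
[i=7,j=3] A[i]=27<=B[j]=27 take 27 → i++
[i=8,j=3] A[i]=28>B[j]=27 take 27 → j++
[i=8,j=4] A[i]=28<=B[j]=30 take 28 → i++
[i=9,j=4] A[i]=29<=B[j]=30 take 29 → i++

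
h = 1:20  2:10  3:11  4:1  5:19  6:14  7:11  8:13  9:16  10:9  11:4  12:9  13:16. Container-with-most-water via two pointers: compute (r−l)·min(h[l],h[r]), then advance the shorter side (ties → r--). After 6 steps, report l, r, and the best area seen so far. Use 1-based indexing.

l=1, r=7, best area=192

l=1 r=13: min(20,16)*12=192 best=192 *, r--
l=1 r=12: min(20,9)*11=99 best=192, r--
l=1 r=11: min(20,4)*10=40 best=192, r--
l=1 r=10: min(20,9)*9=81 best=192, r--
l=1 r=9: min(20,16)*8=128 best=192, r--
l=1 r=8: min(20,13)*7=91 best=192, r--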